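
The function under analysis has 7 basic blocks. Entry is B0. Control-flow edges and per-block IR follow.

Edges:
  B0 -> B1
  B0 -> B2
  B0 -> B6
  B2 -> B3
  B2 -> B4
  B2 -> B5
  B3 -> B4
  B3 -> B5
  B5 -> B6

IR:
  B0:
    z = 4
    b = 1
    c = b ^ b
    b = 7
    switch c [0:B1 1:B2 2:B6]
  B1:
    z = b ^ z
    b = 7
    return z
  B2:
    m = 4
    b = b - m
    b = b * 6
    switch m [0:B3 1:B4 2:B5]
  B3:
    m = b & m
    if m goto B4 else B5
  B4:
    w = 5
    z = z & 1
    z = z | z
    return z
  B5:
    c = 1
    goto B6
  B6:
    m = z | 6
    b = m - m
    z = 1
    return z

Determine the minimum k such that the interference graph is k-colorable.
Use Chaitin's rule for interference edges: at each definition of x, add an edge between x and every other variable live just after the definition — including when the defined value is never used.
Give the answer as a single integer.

Answer: 3

Derivation:
Per-block:
  B0: {b,c,z} / ∅
  B1: {b,z} / {b,z}
  B2: {b,m} / {b}
  B3: {m} / {b,m}
  B4: {w,z} / {z}
  B5: {c} / ∅
  B6: {b,m,z} / {z}

Live sets:
  B0: in=∅ out={b,z}
  B1: in={b,z} out=∅
  B2: in={b,z} out={b,m,z}
  B3: in={b,m,z} out={z}
  B4: in={z} out=∅
  B5: in={z} out={z}
  B6: in={z} out=∅

Interfere edges:
  b: {c,m,z}
  c: {b,z}
  m: {b,z}
  w: {z}
  z: {b,c,m,w}

Colouring:
  clique {b,c,z} ⇒ need ≥ 3
  3-colouring: r0={z}  r1={b,w}  r2={c,m}
  χ = 3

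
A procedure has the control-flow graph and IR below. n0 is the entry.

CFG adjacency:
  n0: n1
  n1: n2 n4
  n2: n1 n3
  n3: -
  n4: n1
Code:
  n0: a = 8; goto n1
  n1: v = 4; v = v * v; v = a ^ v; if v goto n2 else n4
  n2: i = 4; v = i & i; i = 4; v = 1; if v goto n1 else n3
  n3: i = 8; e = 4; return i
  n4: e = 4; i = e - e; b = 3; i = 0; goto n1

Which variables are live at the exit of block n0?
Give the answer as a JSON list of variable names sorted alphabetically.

Answer: ["a"]

Derivation:
Per-block:
  n0: def={a} ue=∅
  n1: def={v} ue={a}
  n2: def={i,v} ue=∅
  n3: def={e,i} ue=∅
  n4: def={b,e,i} ue=∅

Liveness:
  live n0: ∅→{a}
  live n1: {a}→{a}
  live n2: {a}→{a}
  live n3: ∅→∅
  live n4: {a}→{a}

live-out(n0) = ["a"]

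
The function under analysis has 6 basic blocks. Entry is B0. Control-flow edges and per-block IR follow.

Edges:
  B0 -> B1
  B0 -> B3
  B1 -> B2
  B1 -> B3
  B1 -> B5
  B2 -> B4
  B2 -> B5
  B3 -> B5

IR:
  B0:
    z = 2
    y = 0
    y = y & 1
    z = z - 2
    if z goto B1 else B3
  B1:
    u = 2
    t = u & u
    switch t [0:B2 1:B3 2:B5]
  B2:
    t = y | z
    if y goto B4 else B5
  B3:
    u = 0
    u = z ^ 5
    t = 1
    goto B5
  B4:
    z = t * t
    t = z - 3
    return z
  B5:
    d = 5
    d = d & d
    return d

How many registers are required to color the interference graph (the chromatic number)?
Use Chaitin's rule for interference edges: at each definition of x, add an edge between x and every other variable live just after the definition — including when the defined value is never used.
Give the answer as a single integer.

Per-block:
  B0 def {y,z} use ∅
  B1 def {t,u} use ∅
  B2 def {t} use {y,z}
  B3 def {t,u} use {z}
  B4 def {t,z} use {t}
  B5 def {d} use ∅

Liveness:
  B0: in=∅ out={y,z}
  B1: in={y,z} out={y,z}
  B2: in={y,z} out={t}
  B3: in={z} out=∅
  B4: in={t} out=∅
  B5: in=∅ out=∅

Conflict graph:
  d: ∅
  t: {y,z}
  u: {y,z}
  y: {t,u,z}
  z: {t,u,y}

Chromatic number:
  {t,y,z} pairwise interfere (3-clique) ⇒ χ ≥ 3
  3-colouring: R0={d,y}  R1={z}  R2={t,u}
  χ = 3

Answer: 3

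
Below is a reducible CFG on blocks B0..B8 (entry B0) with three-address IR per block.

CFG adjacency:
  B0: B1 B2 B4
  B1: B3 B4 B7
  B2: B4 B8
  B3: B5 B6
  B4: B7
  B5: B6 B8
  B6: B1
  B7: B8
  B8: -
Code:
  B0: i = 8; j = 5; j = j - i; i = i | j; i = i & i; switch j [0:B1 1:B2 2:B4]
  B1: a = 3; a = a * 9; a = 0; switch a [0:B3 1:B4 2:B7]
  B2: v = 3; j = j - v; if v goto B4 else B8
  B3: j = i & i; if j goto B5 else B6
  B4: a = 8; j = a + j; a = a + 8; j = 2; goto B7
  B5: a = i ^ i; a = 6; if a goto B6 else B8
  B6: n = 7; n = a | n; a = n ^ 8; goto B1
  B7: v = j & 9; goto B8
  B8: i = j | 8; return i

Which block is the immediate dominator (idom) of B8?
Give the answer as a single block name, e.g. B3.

idom tree: B1←B0 B2←B0 B3←B1 B4←B0 B5←B3 B6←B3 B7←B0 B8←B0
Dom∩ at merges:
  B1: preds {B0,B6}: {B0} ∩ {B0,B1,B3,B6} = {B0}; idom=B0
  B4: preds {B0,B1,B2}: {B0} ∩ {B0,B1} ∩ {B0,B2} = {B0}; idom=B0
  B6: preds {B3,B5}: {B0,B1,B3} ∩ {B0,B1,B3,B5} = {B0,B1,B3}; idom=B3
  B7: preds {B1,B4}: {B0,B1} ∩ {B0,B4} = {B0}; idom=B0
  B8: preds {B2,B5,B7}: {B0,B2} ∩ {B0,B1,B3,B5} ∩ {B0,B7} = {B0}; idom=B0

idom(B8) = B0

Answer: B0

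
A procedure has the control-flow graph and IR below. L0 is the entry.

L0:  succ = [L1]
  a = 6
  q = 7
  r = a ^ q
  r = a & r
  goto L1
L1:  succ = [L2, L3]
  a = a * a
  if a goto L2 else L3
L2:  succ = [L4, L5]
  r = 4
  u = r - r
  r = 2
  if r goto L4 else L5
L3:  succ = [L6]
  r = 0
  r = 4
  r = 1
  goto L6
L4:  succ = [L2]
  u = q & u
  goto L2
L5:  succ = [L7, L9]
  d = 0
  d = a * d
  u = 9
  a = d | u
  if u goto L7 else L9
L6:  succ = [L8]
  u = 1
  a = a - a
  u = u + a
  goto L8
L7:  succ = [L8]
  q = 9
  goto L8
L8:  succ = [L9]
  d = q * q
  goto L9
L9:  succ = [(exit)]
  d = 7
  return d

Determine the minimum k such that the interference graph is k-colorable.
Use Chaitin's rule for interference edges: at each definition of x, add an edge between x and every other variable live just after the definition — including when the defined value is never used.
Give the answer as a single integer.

Answer: 4

Analysis:
Block summaries:
  L0: def={a,q,r} ue=∅
  L1: def={a} ue={a}
  L2: def={r,u} ue=∅
  L3: def={r} ue=∅
  L4: def={u} ue={q,u}
  L5: def={a,d,u} ue={a}
  L6: def={a,u} ue={a}
  L7: def={q} ue=∅
  L8: def={d} ue={q}
  L9: def={d} ue=∅

Live sets:
  L0: in=∅ out={a,q}
  L1: in={a,q} out={a,q}
  L2: in={a,q} out={a,q,u}
  L3: in={a,q} out={a,q}
  L4: in={a,q,u} out={a,q}
  L5: in={a} out=∅
  L6: in={a,q} out={q}
  L7: in=∅ out={q}
  L8: in={q} out=∅
  L9: in=∅ out=∅

Interfere edges:
  a↔{d,q,r,u}
  d↔{a,u}
  q↔{a,r,u}
  r↔{a,q,u}
  u↔{a,d,q,r}

Colouring:
  clique {a,q,r,u} ⇒ need ≥ 4
  4-colouring: R0={a}  R1={u}  R2={d,q}  R3={r}
  χ = 4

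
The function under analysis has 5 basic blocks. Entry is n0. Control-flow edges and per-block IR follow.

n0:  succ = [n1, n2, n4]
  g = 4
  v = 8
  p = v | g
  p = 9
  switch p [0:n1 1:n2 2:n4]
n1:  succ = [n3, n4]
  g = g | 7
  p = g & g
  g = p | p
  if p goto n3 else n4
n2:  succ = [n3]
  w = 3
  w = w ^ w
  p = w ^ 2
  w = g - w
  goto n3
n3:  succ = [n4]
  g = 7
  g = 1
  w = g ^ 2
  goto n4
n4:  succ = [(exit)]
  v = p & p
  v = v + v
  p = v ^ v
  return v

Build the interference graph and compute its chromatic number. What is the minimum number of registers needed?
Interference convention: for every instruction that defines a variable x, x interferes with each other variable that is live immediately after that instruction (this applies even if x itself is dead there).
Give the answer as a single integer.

Answer: 3

Derivation:
Per-block:
  n0: def={g,p,v} ue=∅
  n1: def={g,p} ue={g}
  n2: def={p,w} ue={g}
  n3: def={g,w} ue=∅
  n4: def={p,v} ue={p}

Liveness:
  n0 li=∅ lo={g,p}
  n1 li={g} lo={p}
  n2 li={g} lo={p}
  n3 li={p} lo={p}
  n4 li={p} lo=∅

Interference:
  g↔{p,v,w}
  p↔{g,v,w}
  v↔{g,p}
  w↔{g,p}

Chromatic number:
  lower bound: {g,p,v} mutually conflict ⇒ χ ≥ 3
  3-colouring: r0={g}  r1={p}  r2={v,w}
  χ = 3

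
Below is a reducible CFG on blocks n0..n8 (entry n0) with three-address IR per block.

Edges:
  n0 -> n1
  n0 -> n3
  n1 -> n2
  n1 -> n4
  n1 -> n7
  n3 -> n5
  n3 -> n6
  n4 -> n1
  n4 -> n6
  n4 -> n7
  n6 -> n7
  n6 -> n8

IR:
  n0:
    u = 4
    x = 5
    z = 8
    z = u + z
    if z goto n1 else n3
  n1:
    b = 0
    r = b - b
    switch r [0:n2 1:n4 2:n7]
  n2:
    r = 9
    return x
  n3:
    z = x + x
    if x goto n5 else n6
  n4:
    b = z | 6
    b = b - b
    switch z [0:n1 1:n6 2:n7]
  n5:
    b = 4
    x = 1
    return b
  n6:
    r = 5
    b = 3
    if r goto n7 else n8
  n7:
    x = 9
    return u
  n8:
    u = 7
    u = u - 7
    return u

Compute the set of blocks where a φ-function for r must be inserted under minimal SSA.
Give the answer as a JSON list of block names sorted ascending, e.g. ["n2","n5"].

idom tree: n1←n0 n2←n1 n3←n0 n4←n1 n5←n3 n6←n0 n7←n0 n8←n6
Dom at joins:
  n1: preds {n0,n4}: {n0} ∩ {n0,n1,n4} = {n0}; idom=n0
  n6: preds {n3,n4}: {n0,n3} ∩ {n0,n1,n4} = {n0}; idom=n0
  n7: preds {n1,n4,n6}: {n0,n1} ∩ {n0,n1,n4} ∩ {n0,n6} = {n0}; idom=n0

DF derivation:
  join n1 pred n0: · stop@n0
  join n1 pred n4: n4→n1 stop@n0
  join n6 pred n3: n3 stop@n0
  join n6 pred n4: n4→n1 stop@n0
  join n7 pred n1: n1 stop@n0
  join n7 pred n4: n4→n1 stop@n0
  join n7 pred n6: n6 stop@n0
  n0: DF=∅
  n1: DF={n1,n6,n7}
  n2: DF=∅
  n3: DF={n6}
  n4: DF={n1,n6,n7}
  n5: DF=∅
  n6: DF={n7}
  n7: DF=∅
  n8: DF=∅

φ for r: defs {n1,n2,n6}
  DF⁺ = {n1,n6,n7}

Answer: ["n1", "n6", "n7"]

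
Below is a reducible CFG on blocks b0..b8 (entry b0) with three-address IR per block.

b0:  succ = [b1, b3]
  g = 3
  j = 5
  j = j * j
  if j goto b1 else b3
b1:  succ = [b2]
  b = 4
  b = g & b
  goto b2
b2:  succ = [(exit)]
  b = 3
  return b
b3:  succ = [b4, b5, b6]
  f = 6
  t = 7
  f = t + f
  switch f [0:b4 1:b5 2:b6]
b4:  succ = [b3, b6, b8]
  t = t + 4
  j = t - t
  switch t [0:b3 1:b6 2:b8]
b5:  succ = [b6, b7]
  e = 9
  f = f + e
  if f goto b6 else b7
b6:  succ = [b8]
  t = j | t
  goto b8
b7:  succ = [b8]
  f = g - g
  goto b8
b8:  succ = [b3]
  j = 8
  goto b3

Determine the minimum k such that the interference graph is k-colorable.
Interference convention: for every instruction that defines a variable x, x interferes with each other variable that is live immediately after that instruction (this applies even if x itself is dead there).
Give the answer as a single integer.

Answer: 5

Derivation:
Block summaries:
  b0: def={g,j} ue=∅
  b1: def={b} ue={g}
  b2: def={b} ue=∅
  b3: def={f,t} ue=∅
  b4: def={j,t} ue={t}
  b5: def={e,f} ue={f}
  b6: def={t} ue={j,t}
  b7: def={f} ue={g}
  b8: def={j} ue=∅

Liveness:
  b0: in=∅ out={g,j}
  b1: in={g} out=∅
  b2: in=∅ out=∅
  b3: in={g,j} out={f,g,j,t}
  b4: in={g,t} out={g,j,t}
  b5: in={f,g,j,t} out={g,j,t}
  b6: in={g,j,t} out={g}
  b7: in={g} out={g}
  b8: in={g} out={g,j}

Interference:
  b↔{g}
  e↔{f,g,j,t}
  f↔{e,g,j,t}
  g↔{b,e,f,j,t}
  j↔{e,f,g,t}
  t↔{e,f,g,j}

Chromatic number:
  lower bound: {e,f,g,j,t} mutually conflict ⇒ χ ≥ 5
  5-colouring: r0={g}  r1={b,e}  r2={f}  r3={j}  r4={t}
  χ = 5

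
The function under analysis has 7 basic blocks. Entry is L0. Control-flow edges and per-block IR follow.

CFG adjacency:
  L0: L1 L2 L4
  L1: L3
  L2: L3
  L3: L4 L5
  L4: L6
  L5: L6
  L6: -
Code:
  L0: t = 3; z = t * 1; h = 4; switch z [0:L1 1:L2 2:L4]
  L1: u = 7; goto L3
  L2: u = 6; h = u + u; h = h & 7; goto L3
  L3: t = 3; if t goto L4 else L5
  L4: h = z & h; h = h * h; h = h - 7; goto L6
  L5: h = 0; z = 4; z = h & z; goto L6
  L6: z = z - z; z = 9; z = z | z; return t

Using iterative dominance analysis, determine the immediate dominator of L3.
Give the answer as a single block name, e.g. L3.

idom tree: L1←L0 L2←L0 L3←L0 L4←L0 L5←L3 L6←L0
Dom at joins:
  L3: preds {L1,L2}: {L0,L1} ∩ {L0,L2} = {L0}; idom=L0
  L4: preds {L0,L3}: {L0} ∩ {L0,L3} = {L0}; idom=L0
  L6: preds {L4,L5}: {L0,L4} ∩ {L0,L3,L5} = {L0}; idom=L0

idom(L3) = L0

Answer: L0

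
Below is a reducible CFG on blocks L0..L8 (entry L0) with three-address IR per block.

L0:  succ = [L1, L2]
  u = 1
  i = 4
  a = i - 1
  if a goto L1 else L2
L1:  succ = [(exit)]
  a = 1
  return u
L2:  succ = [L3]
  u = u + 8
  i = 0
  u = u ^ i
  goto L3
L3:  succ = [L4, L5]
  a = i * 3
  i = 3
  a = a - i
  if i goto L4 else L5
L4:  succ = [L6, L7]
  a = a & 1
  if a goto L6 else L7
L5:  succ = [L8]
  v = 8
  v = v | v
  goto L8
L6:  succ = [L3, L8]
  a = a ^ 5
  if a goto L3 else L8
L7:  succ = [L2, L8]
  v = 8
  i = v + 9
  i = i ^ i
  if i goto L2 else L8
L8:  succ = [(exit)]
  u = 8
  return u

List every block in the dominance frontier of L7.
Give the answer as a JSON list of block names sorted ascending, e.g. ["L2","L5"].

Answer: ["L2", "L8"]

Derivation:
idom tree: L1←L0 L2←L0 L3←L2 L4←L3 L5←L3 L6←L4 L7←L4 L8←L3
Join-block Dom:
  L2: preds {L0,L7}: {L0} ∩ {L0,L2,L3,L4,L7} = {L0}; idom=L0
  L3: preds {L2,L6}: {L0,L2} ∩ {L0,L2,L3,L4,L6} = {L0,L2}; idom=L2
  L8: preds {L5,L6,L7}: {L0,L2,L3,L5} ∩ {L0,L2,L3,L4,L6} ∩ {L0,L2,L3,L4,L7} = {L0,L2,L3}; idom=L3

DF derivation:
  join L2 pred L0: · stop@L0
  join L2 pred L7: L7→L4→L3→L2 stop@L0
  join L3 pred L2: · stop@L2
  join L3 pred L6: L6→L4→L3 stop@L2
  join L8 pred L5: L5 stop@L3
  join L8 pred L6: L6→L4 stop@L3
  join L8 pred L7: L7→L4 stop@L3
  L0 → ∅
  L1 → ∅
  L2 → {L2}
  L3 → {L2,L3}
  L4 → {L2,L3,L8}
  L5 → {L8}
  L6 → {L3,L8}
  L7 → {L2,L8}
  L8 → ∅

DF(L7) = ["L2", "L8"]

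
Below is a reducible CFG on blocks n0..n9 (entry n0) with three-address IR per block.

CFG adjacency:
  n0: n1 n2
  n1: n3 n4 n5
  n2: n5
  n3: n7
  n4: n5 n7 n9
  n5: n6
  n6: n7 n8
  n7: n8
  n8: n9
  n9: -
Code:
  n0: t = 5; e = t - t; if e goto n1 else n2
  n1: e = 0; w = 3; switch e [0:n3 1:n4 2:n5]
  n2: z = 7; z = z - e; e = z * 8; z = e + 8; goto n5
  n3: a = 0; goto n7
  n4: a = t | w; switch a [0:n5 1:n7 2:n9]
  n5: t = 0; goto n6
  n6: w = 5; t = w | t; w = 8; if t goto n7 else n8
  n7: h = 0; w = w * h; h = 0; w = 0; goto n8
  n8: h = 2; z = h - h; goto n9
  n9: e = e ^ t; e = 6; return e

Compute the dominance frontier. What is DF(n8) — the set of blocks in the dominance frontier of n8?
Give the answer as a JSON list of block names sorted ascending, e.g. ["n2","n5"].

Answer: ["n9"]

Derivation:
idom tree: n1←n0 n2←n0 n3←n1 n4←n1 n5←n0 n6←n5 n7←n0 n8←n0 n9←n0
Join-block Dom:
  n5: preds {n1,n2,n4}: {n0,n1} ∩ {n0,n2} ∩ {n0,n1,n4} = {n0}; idom=n0
  n7: preds {n3,n4,n6}: {n0,n1,n3} ∩ {n0,n1,n4} ∩ {n0,n5,n6} = {n0}; idom=n0
  n8: preds {n6,n7}: {n0,n5,n6} ∩ {n0,n7} = {n0}; idom=n0
  n9: preds {n4,n8}: {n0,n1,n4} ∩ {n0,n8} = {n0}; idom=n0

Frontier:
  n5←n1: walk n1 to n0
  n5←n2: walk n2 to n0
  n5←n4: walk n4→n1 to n0
  n7←n3: walk n3→n1 to n0
  n7←n4: walk n4→n1 to n0
  n7←n6: walk n6→n5 to n0
  n8←n6: walk n6→n5 to n0
  n8←n7: walk n7 to n0
  n9←n4: walk n4→n1 to n0
  n9←n8: walk n8 to n0
  n0: DF=∅
  n1: DF={n5,n7,n9}
  n2: DF={n5}
  n3: DF={n7}
  n4: DF={n5,n7,n9}
  n5: DF={n7,n8}
  n6: DF={n7,n8}
  n7: DF={n8}
  n8: DF={n9}
  n9: DF=∅

DF(n8) = ["n9"]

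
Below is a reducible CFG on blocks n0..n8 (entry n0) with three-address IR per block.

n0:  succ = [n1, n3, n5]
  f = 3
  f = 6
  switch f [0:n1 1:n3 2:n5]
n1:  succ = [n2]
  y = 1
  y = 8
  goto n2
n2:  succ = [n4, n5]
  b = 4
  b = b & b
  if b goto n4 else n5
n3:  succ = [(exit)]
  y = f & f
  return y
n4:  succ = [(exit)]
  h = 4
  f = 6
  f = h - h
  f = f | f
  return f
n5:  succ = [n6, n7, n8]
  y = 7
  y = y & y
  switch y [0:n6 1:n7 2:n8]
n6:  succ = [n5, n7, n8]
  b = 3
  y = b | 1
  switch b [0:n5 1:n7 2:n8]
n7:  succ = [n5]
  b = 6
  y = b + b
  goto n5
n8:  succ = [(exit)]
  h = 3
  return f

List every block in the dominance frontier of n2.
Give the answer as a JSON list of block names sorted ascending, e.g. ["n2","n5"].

Answer: ["n5"]

Analysis:
idom tree: n1←n0 n2←n1 n3←n0 n4←n2 n5←n0 n6←n5 n7←n5 n8←n5
Dom∩ at merges:
  n5: preds {n0,n2,n6,n7}: {n0} ∩ {n0,n1,n2} ∩ {n0,n5,n6} ∩ {n0,n5,n7} = {n0}; idom=n0
  n7: preds {n5,n6}: {n0,n5} ∩ {n0,n5,n6} = {n0,n5}; idom=n5
  n8: preds {n5,n6}: {n0,n5} ∩ {n0,n5,n6} = {n0,n5}; idom=n5

Frontier:
  n5←n0: walk · to n0
  n5←n2: walk n2→n1 to n0
  n5←n6: walk n6→n5 to n0
  n5←n7: walk n7→n5 to n0
  n7←n5: walk · to n5
  n7←n6: walk n6 to n5
  n8←n5: walk · to n5
  n8←n6: walk n6 to n5
  n0: DF=∅
  n1: DF={n5}
  n2: DF={n5}
  n3: DF=∅
  n4: DF=∅
  n5: DF={n5}
  n6: DF={n5,n7,n8}
  n7: DF={n5}
  n8: DF=∅

DF(n2) = ["n5"]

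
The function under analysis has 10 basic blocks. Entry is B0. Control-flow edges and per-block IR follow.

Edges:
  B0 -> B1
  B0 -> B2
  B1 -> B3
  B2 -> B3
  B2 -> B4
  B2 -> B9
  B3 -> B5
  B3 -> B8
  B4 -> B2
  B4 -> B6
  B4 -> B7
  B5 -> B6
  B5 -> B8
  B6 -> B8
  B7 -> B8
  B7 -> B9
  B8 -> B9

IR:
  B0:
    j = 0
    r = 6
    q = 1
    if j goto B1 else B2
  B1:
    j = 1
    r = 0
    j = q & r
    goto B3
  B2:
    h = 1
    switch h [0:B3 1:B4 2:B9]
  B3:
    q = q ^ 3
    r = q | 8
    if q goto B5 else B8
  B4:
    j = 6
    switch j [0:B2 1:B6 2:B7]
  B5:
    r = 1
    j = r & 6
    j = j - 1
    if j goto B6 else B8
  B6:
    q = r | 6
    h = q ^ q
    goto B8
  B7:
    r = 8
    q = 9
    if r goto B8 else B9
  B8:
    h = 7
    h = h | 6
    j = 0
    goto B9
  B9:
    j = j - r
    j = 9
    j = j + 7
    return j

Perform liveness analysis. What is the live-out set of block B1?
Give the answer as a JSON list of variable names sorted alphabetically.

def/use:
  B0: def={j,q,r} ue=∅
  B1: def={j,r} ue={q}
  B2: def={h} ue=∅
  B3: def={q,r} ue={q}
  B4: def={j} ue=∅
  B5: def={j,r} ue=∅
  B6: def={h,q} ue={r}
  B7: def={q,r} ue=∅
  B8: def={h,j} ue=∅
  B9: def={j} ue={j,r}

Live sets:
  B0 li=∅ lo={j,q,r}
  B1 li={q} lo={q}
  B2 li={j,q,r} lo={j,q,r}
  B3 li={q} lo={r}
  B4 li={q,r} lo={j,q,r}
  B5 li=∅ lo={r}
  B6 li={r} lo={r}
  B7 li={j} lo={j,r}
  B8 li={r} lo={j,r}
  B9 li={j,r} lo=∅

live-out(B1) = ["q"]

Answer: ["q"]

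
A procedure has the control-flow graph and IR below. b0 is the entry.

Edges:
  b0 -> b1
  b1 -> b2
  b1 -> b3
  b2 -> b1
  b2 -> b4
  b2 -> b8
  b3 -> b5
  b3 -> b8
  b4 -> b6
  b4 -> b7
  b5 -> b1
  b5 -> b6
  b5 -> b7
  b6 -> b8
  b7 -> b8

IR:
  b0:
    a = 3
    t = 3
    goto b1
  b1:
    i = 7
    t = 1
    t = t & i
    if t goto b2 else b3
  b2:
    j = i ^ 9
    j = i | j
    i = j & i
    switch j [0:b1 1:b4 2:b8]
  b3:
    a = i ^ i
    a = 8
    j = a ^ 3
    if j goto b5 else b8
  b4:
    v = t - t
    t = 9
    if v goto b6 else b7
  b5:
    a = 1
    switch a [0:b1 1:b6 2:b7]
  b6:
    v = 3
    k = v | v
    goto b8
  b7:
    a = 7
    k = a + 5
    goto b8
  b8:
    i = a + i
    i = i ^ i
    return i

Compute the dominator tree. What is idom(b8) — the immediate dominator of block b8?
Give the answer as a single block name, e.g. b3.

Answer: b1

Analysis:
idom tree: b1←b0 b2←b1 b3←b1 b4←b2 b5←b3 b6←b1 b7←b1 b8←b1
Join-block Dom:
  b1: preds {b0,b2,b5}: {b0} ∩ {b0,b1,b2} ∩ {b0,b1,b3,b5} = {b0}; idom=b0
  b6: preds {b4,b5}: {b0,b1,b2,b4} ∩ {b0,b1,b3,b5} = {b0,b1}; idom=b1
  b7: preds {b4,b5}: {b0,b1,b2,b4} ∩ {b0,b1,b3,b5} = {b0,b1}; idom=b1
  b8: preds {b2,b3,b6,b7}: {b0,b1,b2} ∩ {b0,b1,b3} ∩ {b0,b1,b6} ∩ {b0,b1,b7} = {b0,b1}; idom=b1

idom(b8) = b1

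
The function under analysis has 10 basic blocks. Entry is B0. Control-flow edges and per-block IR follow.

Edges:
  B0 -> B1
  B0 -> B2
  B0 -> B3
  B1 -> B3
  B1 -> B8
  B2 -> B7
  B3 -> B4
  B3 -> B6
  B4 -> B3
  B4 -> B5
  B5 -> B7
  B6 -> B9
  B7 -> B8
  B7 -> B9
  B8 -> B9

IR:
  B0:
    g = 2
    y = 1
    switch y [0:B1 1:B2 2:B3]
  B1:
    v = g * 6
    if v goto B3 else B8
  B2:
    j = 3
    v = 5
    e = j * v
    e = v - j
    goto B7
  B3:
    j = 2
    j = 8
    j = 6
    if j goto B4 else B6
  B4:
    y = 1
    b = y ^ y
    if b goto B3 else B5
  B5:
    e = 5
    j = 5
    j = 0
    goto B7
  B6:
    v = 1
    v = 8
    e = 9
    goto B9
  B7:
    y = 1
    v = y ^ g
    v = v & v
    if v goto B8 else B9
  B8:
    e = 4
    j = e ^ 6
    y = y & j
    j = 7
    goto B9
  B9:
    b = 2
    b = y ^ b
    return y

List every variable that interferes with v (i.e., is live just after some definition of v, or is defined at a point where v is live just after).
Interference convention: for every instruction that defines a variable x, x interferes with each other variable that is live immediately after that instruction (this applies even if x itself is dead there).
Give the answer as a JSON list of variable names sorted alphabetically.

Answer: ["e", "g", "j", "y"]

Working:
Block summaries:
  B0: def={g,y} ue=∅
  B1: def={v} ue={g}
  B2: def={e,j,v} ue=∅
  B3: def={j} ue=∅
  B4: def={b,y} ue=∅
  B5: def={e,j} ue=∅
  B6: def={e,v} ue=∅
  B7: def={v,y} ue={g}
  B8: def={e,j,y} ue={y}
  B9: def={b} ue={y}

Live sets:
  B0 li=∅ lo={g,y}
  B1 li={g,y} lo={g,y}
  B2 li={g} lo={g}
  B3 li={g,y} lo={g,y}
  B4 li={g} lo={g,y}
  B5 li={g} lo={g}
  B6 li={y} lo={y}
  B7 li={g} lo={y}
  B8 li={y} lo={y}
  B9 li={y} lo=∅

Conflict graph:
  b↔{g,y}
  e↔{g,j,v,y}
  g↔{b,e,j,v,y}
  j↔{e,g,v,y}
  v↔{e,g,j,y}
  y↔{b,e,g,j,v}

N(v) = ["e", "g", "j", "y"]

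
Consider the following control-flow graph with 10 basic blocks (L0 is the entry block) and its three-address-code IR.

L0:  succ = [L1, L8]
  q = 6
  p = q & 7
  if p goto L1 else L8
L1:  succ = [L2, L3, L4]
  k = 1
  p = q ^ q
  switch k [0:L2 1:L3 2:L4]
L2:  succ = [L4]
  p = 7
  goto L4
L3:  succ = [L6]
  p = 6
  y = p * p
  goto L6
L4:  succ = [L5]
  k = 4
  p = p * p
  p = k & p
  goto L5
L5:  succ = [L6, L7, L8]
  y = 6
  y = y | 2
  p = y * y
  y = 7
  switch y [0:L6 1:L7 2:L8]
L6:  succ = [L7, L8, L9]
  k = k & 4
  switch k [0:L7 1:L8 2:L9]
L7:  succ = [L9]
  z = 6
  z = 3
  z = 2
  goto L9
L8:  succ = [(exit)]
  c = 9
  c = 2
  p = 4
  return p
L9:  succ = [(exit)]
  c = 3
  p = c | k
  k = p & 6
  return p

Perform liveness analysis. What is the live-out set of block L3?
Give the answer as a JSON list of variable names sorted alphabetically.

def/use:
  L0: def={p,q} ue=∅
  L1: def={k,p} ue={q}
  L2: def={p} ue=∅
  L3: def={p,y} ue=∅
  L4: def={k,p} ue={p}
  L5: def={p,y} ue=∅
  L6: def={k} ue={k}
  L7: def={z} ue=∅
  L8: def={c,p} ue=∅
  L9: def={c,k,p} ue={k}

Live sets:
  L0: in=∅ out={q}
  L1: in={q} out={k,p}
  L2: in=∅ out={p}
  L3: in={k} out={k}
  L4: in={p} out={k}
  L5: in={k} out={k}
  L6: in={k} out={k}
  L7: in={k} out={k}
  L8: in=∅ out=∅
  L9: in={k} out=∅

live-out(L3) = ["k"]

Answer: ["k"]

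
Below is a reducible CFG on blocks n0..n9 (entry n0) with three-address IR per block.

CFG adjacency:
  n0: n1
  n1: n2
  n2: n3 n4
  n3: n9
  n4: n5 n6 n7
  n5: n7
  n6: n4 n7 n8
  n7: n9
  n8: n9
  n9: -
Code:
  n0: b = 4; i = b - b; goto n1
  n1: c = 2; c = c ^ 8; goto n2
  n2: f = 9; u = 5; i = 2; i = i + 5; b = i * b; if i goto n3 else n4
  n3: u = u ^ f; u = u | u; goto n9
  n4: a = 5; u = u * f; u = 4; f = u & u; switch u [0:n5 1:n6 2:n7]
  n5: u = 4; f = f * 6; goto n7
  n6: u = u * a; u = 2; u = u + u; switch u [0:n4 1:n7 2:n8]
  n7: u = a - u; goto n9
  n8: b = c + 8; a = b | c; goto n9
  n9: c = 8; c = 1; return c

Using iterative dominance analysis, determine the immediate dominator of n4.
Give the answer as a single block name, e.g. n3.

Answer: n2

Working:
idom tree: n1←n0 n2←n1 n3←n2 n4←n2 n5←n4 n6←n4 n7←n4 n8←n6 n9←n2
Dom∩ at merges:
  n4: preds {n2,n6}: {n0,n1,n2} ∩ {n0,n1,n2,n4,n6} = {n0,n1,n2}; idom=n2
  n7: preds {n4,n5,n6}: {n0,n1,n2,n4} ∩ {n0,n1,n2,n4,n5} ∩ {n0,n1,n2,n4,n6} = {n0,n1,n2,n4}; idom=n4
  n9: preds {n3,n7,n8}: {n0,n1,n2,n3} ∩ {n0,n1,n2,n4,n7} ∩ {n0,n1,n2,n4,n6,n8} = {n0,n1,n2}; idom=n2

idom(n4) = n2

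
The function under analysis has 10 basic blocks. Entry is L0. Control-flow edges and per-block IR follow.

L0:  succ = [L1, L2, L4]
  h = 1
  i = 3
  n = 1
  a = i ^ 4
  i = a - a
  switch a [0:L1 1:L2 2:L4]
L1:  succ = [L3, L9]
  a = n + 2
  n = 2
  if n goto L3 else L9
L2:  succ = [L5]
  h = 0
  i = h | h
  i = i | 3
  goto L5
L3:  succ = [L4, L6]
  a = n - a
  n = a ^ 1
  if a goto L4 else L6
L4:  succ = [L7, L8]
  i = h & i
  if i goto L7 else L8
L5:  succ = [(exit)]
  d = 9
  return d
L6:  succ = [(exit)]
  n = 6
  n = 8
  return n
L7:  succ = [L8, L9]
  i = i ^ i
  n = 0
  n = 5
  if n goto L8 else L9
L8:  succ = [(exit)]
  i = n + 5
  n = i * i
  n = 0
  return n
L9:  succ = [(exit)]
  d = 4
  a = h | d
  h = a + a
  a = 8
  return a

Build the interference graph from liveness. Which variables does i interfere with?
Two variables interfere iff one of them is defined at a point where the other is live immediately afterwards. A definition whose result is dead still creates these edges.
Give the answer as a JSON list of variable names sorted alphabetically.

Answer: ["a", "h", "n"]

Analysis:
Per-block:
  L0: def={a,h,i,n} ue=∅
  L1: def={a,n} ue={n}
  L2: def={h,i} ue=∅
  L3: def={a,n} ue={a,n}
  L4: def={i} ue={h,i}
  L5: def={d} ue=∅
  L6: def={n} ue=∅
  L7: def={i,n} ue={i}
  L8: def={i,n} ue={n}
  L9: def={a,d,h} ue={h}

Backward fixpoint:
  L0: in=∅ out={h,i,n}
  L1: in={h,i,n} out={a,h,i,n}
  L2: in=∅ out=∅
  L3: in={a,h,i,n} out={h,i,n}
  L4: in={h,i,n} out={h,i,n}
  L5: in=∅ out=∅
  L6: in=∅ out=∅
  L7: in={h,i} out={h,n}
  L8: in={n} out=∅
  L9: in={h} out=∅

Interfere edges:
  a↔{h,i,n}
  d↔{h}
  h↔{a,d,i,n}
  i↔{a,h,n}
  n↔{a,h,i}

N(i) = ["a", "h", "n"]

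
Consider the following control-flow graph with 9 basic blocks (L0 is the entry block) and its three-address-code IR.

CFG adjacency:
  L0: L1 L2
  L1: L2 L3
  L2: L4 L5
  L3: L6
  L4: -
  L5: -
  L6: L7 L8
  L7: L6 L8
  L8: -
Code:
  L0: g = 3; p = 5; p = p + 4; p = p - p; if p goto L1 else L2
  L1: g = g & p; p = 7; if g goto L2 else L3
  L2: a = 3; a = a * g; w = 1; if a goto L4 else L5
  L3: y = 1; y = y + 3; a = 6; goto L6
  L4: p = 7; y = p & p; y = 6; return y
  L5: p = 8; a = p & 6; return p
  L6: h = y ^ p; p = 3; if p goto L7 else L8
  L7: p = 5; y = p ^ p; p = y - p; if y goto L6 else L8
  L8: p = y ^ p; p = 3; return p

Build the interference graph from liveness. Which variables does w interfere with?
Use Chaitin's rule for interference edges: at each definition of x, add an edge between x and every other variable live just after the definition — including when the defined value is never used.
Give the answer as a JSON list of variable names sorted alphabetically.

Answer: ["a"]

Derivation:
Per-block:
  L0 def {g,p} use ∅
  L1 def {g,p} use {g,p}
  L2 def {a,w} use {g}
  L3 def {a,y} use ∅
  L4 def {p,y} use ∅
  L5 def {a,p} use ∅
  L6 def {h,p} use {p,y}
  L7 def {p,y} use ∅
  L8 def {p} use {p,y}

Live sets:
  live L0: ∅→{g,p}
  live L1: {g,p}→{g,p}
  live L2: {g}→∅
  live L3: {p}→{p,y}
  live L4: ∅→∅
  live L5: ∅→∅
  live L6: {p,y}→{p,y}
  live L7: ∅→{p,y}
  live L8: {p,y}→∅

Interfere edges:
  a↔{g,p,w,y}
  g↔{a,p}
  h↔{y}
  p↔{a,g,y}
  w↔{a}
  y↔{a,h,p}

N(w) = ["a"]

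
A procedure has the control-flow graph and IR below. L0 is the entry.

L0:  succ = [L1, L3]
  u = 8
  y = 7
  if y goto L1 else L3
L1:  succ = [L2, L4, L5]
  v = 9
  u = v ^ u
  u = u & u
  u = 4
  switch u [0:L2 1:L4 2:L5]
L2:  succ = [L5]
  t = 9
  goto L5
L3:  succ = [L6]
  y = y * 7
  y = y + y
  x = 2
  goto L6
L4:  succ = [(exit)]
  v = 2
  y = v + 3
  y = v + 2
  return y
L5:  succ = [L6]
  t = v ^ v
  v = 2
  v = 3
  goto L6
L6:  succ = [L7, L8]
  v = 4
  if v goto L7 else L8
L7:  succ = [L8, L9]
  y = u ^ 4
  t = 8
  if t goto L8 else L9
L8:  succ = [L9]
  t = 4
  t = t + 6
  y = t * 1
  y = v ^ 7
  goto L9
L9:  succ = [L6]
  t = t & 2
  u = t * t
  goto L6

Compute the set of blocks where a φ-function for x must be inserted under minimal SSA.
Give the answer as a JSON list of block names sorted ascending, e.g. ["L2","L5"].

idom tree: L1←L0 L2←L1 L3←L0 L4←L1 L5←L1 L6←L0 L7←L6 L8←L6 L9←L6
Dom∩ at merges:
  L5: preds {L1,L2}: {L0,L1} ∩ {L0,L1,L2} = {L0,L1}; idom=L1
  L6: preds {L3,L5,L9}: {L0,L3} ∩ {L0,L1,L5} ∩ {L0,L6,L9} = {L0}; idom=L0
  L8: preds {L6,L7}: {L0,L6} ∩ {L0,L6,L7} = {L0,L6}; idom=L6
  L9: preds {L7,L8}: {L0,L6,L7} ∩ {L0,L6,L8} = {L0,L6}; idom=L6

DF derivation:
  join L5 pred L1: · stop@L1
  join L5 pred L2: L2 stop@L1
  join L6 pred L3: L3 stop@L0
  join L6 pred L5: L5→L1 stop@L0
  join L6 pred L9: L9→L6 stop@L0
  join L8 pred L6: · stop@L6
  join L8 pred L7: L7 stop@L6
  join L9 pred L7: L7 stop@L6
  join L9 pred L8: L8 stop@L6
  DF(L0)=∅
  DF(L1)={L6}
  DF(L2)={L5}
  DF(L3)={L6}
  DF(L4)=∅
  DF(L5)={L6}
  DF(L6)={L6}
  DF(L7)={L8,L9}
  DF(L8)={L9}
  DF(L9)={L6}

φ for x: defs {L3}
  DF⁺ = {L6}

Answer: ["L6"]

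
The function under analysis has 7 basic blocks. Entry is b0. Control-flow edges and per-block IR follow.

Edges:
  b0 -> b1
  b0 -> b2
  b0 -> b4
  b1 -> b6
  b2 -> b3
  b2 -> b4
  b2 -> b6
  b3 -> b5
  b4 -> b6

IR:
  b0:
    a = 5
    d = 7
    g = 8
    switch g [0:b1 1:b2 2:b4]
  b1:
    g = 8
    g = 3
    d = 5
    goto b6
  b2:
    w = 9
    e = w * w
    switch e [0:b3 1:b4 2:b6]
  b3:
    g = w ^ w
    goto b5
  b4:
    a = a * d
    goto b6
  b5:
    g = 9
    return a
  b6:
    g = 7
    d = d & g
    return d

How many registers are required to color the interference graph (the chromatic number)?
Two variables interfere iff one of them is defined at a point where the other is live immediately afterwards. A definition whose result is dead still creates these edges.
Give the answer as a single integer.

Block summaries:
  b0: {a,d,g} / ∅
  b1: {d,g} / ∅
  b2: {e,w} / ∅
  b3: {g} / {w}
  b4: {a} / {a,d}
  b5: {g} / {a}
  b6: {d,g} / {d}

Live sets:
  b0: in=∅ out={a,d}
  b1: in=∅ out={d}
  b2: in={a,d} out={a,d,w}
  b3: in={a,w} out={a}
  b4: in={a,d} out={d}
  b5: in={a} out=∅
  b6: in={d} out=∅

Interfere edges:
  a: {d,e,g,w}
  d: {a,e,g,w}
  e: {a,d,w}
  g: {a,d}
  w: {a,d,e}

Colouring:
  {a,d,e,w} pairwise interfere (4-clique) ⇒ χ ≥ 4
  4-colouring: R0={a}  R1={d}  R2={e,g}  R3={w}
  χ = 4

Answer: 4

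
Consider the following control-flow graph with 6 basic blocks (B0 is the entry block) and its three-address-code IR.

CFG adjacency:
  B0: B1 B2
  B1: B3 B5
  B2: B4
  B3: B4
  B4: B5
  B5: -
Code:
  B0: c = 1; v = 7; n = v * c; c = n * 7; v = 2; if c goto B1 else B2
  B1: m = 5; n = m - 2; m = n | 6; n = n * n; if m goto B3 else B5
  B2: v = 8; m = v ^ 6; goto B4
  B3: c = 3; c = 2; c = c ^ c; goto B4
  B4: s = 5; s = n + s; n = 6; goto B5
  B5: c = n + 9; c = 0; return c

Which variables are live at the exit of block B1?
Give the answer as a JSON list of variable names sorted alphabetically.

Answer: ["n"]

Derivation:
def/use:
  B0: def={c,n,v} ue=∅
  B1: def={m,n} ue=∅
  B2: def={m,v} ue=∅
  B3: def={c} ue=∅
  B4: def={n,s} ue={n}
  B5: def={c} ue={n}

Live sets:
  live B0: ∅→{n}
  live B1: ∅→{n}
  live B2: {n}→{n}
  live B3: {n}→{n}
  live B4: {n}→{n}
  live B5: {n}→∅

live-out(B1) = ["n"]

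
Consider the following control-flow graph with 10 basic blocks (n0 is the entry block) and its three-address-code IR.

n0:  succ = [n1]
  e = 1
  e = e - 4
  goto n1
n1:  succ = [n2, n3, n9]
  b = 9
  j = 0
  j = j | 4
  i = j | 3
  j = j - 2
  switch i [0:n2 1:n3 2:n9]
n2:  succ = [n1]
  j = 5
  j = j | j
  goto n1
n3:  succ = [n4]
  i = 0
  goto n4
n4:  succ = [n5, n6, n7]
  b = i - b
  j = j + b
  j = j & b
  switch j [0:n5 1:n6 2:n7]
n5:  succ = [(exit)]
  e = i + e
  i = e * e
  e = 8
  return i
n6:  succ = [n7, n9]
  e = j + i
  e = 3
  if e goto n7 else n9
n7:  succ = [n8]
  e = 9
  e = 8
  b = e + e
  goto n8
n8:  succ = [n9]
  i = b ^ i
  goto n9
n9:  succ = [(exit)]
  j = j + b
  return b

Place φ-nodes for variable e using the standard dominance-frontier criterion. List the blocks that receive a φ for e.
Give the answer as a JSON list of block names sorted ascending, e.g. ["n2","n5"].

idom tree: n1←n0 n2←n1 n3←n1 n4←n3 n5←n4 n6←n4 n7←n4 n8←n7 n9←n1
Dom∩ at merges:
  n1: preds {n0,n2}: {n0} ∩ {n0,n1,n2} = {n0}; idom=n0
  n7: preds {n4,n6}: {n0,n1,n3,n4} ∩ {n0,n1,n3,n4,n6} = {n0,n1,n3,n4}; idom=n4
  n9: preds {n1,n6,n8}: {n0,n1} ∩ {n0,n1,n3,n4,n6} ∩ {n0,n1,n3,n4,n7,n8} = {n0,n1}; idom=n1

DF derivation:
  n1←n0: walk · to n0
  n1←n2: walk n2→n1 to n0
  n7←n4: walk · to n4
  n7←n6: walk n6 to n4
  n9←n1: walk · to n1
  n9←n6: walk n6→n4→n3 to n1
  n9←n8: walk n8→n7→n4→n3 to n1
  DF(n0)=∅
  DF(n1)={n1}
  DF(n2)={n1}
  DF(n3)={n9}
  DF(n4)={n9}
  DF(n5)=∅
  DF(n6)={n7,n9}
  DF(n7)={n9}
  DF(n8)={n9}
  DF(n9)=∅

φ for e: defs {n0,n5,n6,n7}
  DF⁺ = {n7,n9}

Answer: ["n7", "n9"]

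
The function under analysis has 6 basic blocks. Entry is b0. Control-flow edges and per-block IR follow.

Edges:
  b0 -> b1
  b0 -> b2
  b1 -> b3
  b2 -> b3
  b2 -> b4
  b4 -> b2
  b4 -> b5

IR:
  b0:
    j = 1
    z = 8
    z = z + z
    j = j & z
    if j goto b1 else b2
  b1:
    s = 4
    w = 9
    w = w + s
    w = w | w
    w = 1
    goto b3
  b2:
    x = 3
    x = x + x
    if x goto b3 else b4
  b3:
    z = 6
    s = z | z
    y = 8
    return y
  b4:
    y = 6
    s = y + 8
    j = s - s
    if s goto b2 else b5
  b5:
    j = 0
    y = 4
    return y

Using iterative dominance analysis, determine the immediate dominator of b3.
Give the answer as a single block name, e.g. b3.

idom tree: b1←b0 b2←b0 b3←b0 b4←b2 b5←b4
Join-block Dom:
  b2: preds {b0,b4}: {b0} ∩ {b0,b2,b4} = {b0}; idom=b0
  b3: preds {b1,b2}: {b0,b1} ∩ {b0,b2} = {b0}; idom=b0

idom(b3) = b0

Answer: b0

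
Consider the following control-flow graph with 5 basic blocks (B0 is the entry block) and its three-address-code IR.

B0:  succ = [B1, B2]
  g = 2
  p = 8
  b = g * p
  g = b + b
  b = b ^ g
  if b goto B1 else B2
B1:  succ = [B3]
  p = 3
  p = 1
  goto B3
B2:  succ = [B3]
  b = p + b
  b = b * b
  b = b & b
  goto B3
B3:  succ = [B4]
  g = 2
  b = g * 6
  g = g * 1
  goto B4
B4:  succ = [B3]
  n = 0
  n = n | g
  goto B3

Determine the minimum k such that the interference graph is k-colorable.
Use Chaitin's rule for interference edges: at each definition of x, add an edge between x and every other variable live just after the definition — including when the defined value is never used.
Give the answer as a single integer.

Block summaries:
  B0: {b,g,p} / ∅
  B1: {p} / ∅
  B2: {b} / {b,p}
  B3: {b,g} / ∅
  B4: {n} / {g}

Liveness:
  B0 li=∅ lo={b,p}
  B1 li=∅ lo=∅
  B2 li={b,p} lo=∅
  B3 li=∅ lo={g}
  B4 li={g} lo=∅

Interference:
  b↔{g,p}
  g↔{b,n,p}
  n↔{g}
  p↔{b,g}

Registers:
  clique {b,g,p} ⇒ need ≥ 3
  3-colouring: R0={g}  R1={b,n}  R2={p}
  χ = 3

Answer: 3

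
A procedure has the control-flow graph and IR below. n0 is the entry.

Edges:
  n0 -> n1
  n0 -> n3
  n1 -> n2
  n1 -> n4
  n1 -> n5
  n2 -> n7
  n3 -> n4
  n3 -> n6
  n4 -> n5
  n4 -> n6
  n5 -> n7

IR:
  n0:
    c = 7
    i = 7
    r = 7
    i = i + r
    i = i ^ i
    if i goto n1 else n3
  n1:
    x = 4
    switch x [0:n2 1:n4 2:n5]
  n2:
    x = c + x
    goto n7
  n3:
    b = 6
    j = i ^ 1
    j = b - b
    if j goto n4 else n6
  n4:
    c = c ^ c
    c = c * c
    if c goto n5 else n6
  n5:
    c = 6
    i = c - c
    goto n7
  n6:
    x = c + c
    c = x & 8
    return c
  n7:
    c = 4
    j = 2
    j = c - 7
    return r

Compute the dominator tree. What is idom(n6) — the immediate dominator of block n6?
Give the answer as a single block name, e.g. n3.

idom tree: n1←n0 n2←n1 n3←n0 n4←n0 n5←n0 n6←n0 n7←n0
Dom∩ at merges:
  n4: preds {n1,n3}: {n0,n1} ∩ {n0,n3} = {n0}; idom=n0
  n5: preds {n1,n4}: {n0,n1} ∩ {n0,n4} = {n0}; idom=n0
  n6: preds {n3,n4}: {n0,n3} ∩ {n0,n4} = {n0}; idom=n0
  n7: preds {n2,n5}: {n0,n1,n2} ∩ {n0,n5} = {n0}; idom=n0

idom(n6) = n0

Answer: n0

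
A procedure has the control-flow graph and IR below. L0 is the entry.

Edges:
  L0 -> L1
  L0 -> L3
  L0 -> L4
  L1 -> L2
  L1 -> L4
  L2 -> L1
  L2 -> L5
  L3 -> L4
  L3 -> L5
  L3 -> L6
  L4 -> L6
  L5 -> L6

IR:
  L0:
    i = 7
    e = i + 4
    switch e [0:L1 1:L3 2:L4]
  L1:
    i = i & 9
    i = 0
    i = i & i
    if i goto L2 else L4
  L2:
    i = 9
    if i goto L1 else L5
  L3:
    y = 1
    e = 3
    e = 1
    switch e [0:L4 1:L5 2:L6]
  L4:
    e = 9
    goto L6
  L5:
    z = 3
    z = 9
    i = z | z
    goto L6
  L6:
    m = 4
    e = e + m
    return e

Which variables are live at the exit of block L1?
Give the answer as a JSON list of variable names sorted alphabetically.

def/use:
  L0: {e,i} / ∅
  L1: {i} / {i}
  L2: {i} / ∅
  L3: {e,y} / ∅
  L4: {e} / ∅
  L5: {i,z} / ∅
  L6: {e,m} / {e}

Liveness:
  L0 li=∅ lo={e,i}
  L1 li={e,i} lo={e}
  L2 li={e} lo={e,i}
  L3 li=∅ lo={e}
  L4 li=∅ lo={e}
  L5 li={e} lo={e}
  L6 li={e} lo=∅

live-out(L1) = ["e"]

Answer: ["e"]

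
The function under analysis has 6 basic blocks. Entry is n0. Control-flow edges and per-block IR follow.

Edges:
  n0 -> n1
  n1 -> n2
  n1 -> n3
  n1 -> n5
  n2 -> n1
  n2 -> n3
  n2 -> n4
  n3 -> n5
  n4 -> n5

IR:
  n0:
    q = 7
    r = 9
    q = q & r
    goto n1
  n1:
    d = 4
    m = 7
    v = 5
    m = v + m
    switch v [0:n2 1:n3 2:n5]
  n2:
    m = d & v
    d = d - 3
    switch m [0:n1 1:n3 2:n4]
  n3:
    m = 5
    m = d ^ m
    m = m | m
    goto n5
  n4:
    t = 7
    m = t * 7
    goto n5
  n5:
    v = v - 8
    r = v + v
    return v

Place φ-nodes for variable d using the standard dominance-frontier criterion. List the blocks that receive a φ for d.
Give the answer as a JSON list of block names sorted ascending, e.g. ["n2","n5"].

idom tree: n1←n0 n2←n1 n3←n1 n4←n2 n5←n1
Dom at joins:
  n1: preds {n0,n2}: {n0} ∩ {n0,n1,n2} = {n0}; idom=n0
  n3: preds {n1,n2}: {n0,n1} ∩ {n0,n1,n2} = {n0,n1}; idom=n1
  n5: preds {n1,n3,n4}: {n0,n1} ∩ {n0,n1,n3} ∩ {n0,n1,n2,n4} = {n0,n1}; idom=n1

Frontier:
  n1←n0: walk · to n0
  n1←n2: walk n2→n1 to n0
  n3←n1: walk · to n1
  n3←n2: walk n2 to n1
  n5←n1: walk · to n1
  n5←n3: walk n3 to n1
  n5←n4: walk n4→n2 to n1
  DF(n0)=∅
  DF(n1)={n1}
  DF(n2)={n1,n3,n5}
  DF(n3)={n5}
  DF(n4)={n5}
  DF(n5)=∅

φ for d: defs {n1,n2}
  DF⁺ = {n1,n3,n5}

Answer: ["n1", "n3", "n5"]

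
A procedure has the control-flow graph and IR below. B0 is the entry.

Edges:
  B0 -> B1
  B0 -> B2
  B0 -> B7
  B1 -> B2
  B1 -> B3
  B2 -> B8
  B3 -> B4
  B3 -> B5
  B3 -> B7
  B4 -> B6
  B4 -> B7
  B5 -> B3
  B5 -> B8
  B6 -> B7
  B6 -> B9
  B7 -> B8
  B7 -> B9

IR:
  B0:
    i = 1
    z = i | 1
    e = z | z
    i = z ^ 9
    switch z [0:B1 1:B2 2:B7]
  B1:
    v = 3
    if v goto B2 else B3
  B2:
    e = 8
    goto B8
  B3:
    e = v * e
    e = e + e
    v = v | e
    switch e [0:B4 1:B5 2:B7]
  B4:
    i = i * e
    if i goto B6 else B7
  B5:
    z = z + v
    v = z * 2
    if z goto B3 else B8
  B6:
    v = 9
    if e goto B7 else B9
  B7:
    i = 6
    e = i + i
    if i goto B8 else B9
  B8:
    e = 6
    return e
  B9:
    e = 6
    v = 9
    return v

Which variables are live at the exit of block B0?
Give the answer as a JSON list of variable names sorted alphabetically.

Block summaries:
  B0 def {e,i,z} use ∅
  B1 def {v} use ∅
  B2 def {e} use ∅
  B3 def {e,v} use {e,v}
  B4 def {i} use {e,i}
  B5 def {v,z} use {v,z}
  B6 def {v} use {e}
  B7 def {e,i} use ∅
  B8 def {e} use ∅
  B9 def {e,v} use ∅

Backward fixpoint:
  B0: in=∅ out={e,i,z}
  B1: in={e,i,z} out={e,i,v,z}
  B2: in=∅ out=∅
  B3: in={e,i,v,z} out={e,i,v,z}
  B4: in={e,i} out={e}
  B5: in={e,i,v,z} out={e,i,v,z}
  B6: in={e} out=∅
  B7: in=∅ out=∅
  B8: in=∅ out=∅
  B9: in=∅ out=∅

live-out(B0) = ["e", "i", "z"]

Answer: ["e", "i", "z"]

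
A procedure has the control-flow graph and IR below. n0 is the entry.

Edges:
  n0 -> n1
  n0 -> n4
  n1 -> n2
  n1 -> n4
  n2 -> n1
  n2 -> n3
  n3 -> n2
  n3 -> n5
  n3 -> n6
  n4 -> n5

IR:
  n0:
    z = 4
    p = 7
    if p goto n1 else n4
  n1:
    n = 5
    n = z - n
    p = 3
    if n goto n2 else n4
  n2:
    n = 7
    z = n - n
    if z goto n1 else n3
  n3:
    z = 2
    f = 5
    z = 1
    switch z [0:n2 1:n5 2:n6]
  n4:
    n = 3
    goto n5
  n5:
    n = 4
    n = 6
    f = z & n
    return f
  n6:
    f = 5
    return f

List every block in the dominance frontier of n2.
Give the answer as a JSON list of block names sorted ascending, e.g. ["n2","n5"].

Answer: ["n1", "n2", "n5"]

Working:
idom tree: n1←n0 n2←n1 n3←n2 n4←n0 n5←n0 n6←n3
Dom at joins:
  n1: preds {n0,n2}: {n0} ∩ {n0,n1,n2} = {n0}; idom=n0
  n2: preds {n1,n3}: {n0,n1} ∩ {n0,n1,n2,n3} = {n0,n1}; idom=n1
  n4: preds {n0,n1}: {n0} ∩ {n0,n1} = {n0}; idom=n0
  n5: preds {n3,n4}: {n0,n1,n2,n3} ∩ {n0,n4} = {n0}; idom=n0

DF walk-up:
  n1←n0: walk · to n0
  n1←n2: walk n2→n1 to n0
  n2←n1: walk · to n1
  n2←n3: walk n3→n2 to n1
  n4←n0: walk · to n0
  n4←n1: walk n1 to n0
  n5←n3: walk n3→n2→n1 to n0
  n5←n4: walk n4 to n0
  n0 → ∅
  n1 → {n1,n4,n5}
  n2 → {n1,n2,n5}
  n3 → {n2,n5}
  n4 → {n5}
  n5 → ∅
  n6 → ∅

DF(n2) = ["n1", "n2", "n5"]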